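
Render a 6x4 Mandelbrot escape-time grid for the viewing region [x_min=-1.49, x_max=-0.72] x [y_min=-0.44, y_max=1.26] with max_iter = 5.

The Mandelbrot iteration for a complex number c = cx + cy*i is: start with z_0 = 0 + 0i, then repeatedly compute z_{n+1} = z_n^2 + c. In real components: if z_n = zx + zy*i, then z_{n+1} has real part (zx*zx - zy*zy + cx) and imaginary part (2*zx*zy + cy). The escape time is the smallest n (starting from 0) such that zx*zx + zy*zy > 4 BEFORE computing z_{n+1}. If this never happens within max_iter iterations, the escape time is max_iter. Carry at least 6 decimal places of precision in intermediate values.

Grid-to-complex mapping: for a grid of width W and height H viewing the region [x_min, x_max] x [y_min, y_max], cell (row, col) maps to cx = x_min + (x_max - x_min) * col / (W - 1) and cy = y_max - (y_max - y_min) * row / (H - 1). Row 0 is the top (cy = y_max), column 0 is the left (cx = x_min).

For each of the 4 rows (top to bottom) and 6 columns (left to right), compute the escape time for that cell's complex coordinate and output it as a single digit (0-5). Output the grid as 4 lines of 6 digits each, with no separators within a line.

Answer: 222233
333445
555555
355555

Derivation:
(row=0, col=0): c = -1.4900 + 1.2600i → escape time 2
(row=0, col=1): c = -1.3360 + 1.2600i → escape time 2
(row=0, col=2): c = -1.1820 + 1.2600i → escape time 2
(row=0, col=3): c = -1.0280 + 1.2600i → escape time 2
(row=0, col=4): c = -0.8740 + 1.2600i → escape time 3
(row=0, col=5): c = -0.7200 + 1.2600i → escape time 3
(row=1, col=0): c = -1.4900 + 0.6933i → escape time 3
(row=1, col=1): c = -1.3360 + 0.6933i → escape time 3
(row=1, col=2): c = -1.1820 + 0.6933i → escape time 3
(row=1, col=3): c = -1.0280 + 0.6933i → escape time 4
(row=1, col=4): c = -0.8740 + 0.6933i → escape time 4
(row=1, col=5): c = -0.7200 + 0.6933i → escape time 5
(row=2, col=0): c = -1.4900 + 0.1267i → escape time 5
(row=2, col=1): c = -1.3360 + 0.1267i → escape time 5
(row=2, col=2): c = -1.1820 + 0.1267i → escape time 5
(row=2, col=3): c = -1.0280 + 0.1267i → escape time 5
(row=2, col=4): c = -0.8740 + 0.1267i → escape time 5
(row=2, col=5): c = -0.7200 + 0.1267i → escape time 5
(row=3, col=0): c = -1.4900 + -0.4400i → escape time 3
(row=3, col=1): c = -1.3360 + -0.4400i → escape time 5
(row=3, col=2): c = -1.1820 + -0.4400i → escape time 5
(row=3, col=3): c = -1.0280 + -0.4400i → escape time 5
(row=3, col=4): c = -0.8740 + -0.4400i → escape time 5
(row=3, col=5): c = -0.7200 + -0.4400i → escape time 5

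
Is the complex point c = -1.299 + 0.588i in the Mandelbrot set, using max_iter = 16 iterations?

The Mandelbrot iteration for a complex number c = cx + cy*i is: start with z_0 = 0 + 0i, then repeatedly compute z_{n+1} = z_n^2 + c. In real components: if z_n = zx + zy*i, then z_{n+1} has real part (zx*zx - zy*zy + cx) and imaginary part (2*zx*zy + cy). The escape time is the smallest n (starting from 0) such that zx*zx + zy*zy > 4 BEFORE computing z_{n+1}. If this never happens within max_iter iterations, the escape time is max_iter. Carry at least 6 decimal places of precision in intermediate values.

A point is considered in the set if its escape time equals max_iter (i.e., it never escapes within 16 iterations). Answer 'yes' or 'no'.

z_0 = 0 + 0i, c = -1.2990 + 0.5880i
Iter 1: z = -1.2990 + 0.5880i, |z|^2 = 2.0331
Iter 2: z = 0.0427 + -0.9396i, |z|^2 = 0.8847
Iter 3: z = -2.1801 + 0.5078i, |z|^2 = 5.0106
Escaped at iteration 3

Answer: no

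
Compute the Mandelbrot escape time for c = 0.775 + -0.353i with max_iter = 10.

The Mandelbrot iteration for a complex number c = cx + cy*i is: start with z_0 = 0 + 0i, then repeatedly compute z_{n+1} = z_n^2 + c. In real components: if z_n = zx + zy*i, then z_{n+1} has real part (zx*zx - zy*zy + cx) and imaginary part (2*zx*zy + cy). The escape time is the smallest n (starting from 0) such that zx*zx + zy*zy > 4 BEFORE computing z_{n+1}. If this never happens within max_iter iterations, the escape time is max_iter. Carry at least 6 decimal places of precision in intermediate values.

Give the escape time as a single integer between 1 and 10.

z_0 = 0 + 0i, c = 0.7750 + -0.3530i
Iter 1: z = 0.7750 + -0.3530i, |z|^2 = 0.7252
Iter 2: z = 1.2510 + -0.9002i, |z|^2 = 2.3753
Iter 3: z = 1.5298 + -2.6052i, |z|^2 = 9.1273
Escaped at iteration 3

Answer: 3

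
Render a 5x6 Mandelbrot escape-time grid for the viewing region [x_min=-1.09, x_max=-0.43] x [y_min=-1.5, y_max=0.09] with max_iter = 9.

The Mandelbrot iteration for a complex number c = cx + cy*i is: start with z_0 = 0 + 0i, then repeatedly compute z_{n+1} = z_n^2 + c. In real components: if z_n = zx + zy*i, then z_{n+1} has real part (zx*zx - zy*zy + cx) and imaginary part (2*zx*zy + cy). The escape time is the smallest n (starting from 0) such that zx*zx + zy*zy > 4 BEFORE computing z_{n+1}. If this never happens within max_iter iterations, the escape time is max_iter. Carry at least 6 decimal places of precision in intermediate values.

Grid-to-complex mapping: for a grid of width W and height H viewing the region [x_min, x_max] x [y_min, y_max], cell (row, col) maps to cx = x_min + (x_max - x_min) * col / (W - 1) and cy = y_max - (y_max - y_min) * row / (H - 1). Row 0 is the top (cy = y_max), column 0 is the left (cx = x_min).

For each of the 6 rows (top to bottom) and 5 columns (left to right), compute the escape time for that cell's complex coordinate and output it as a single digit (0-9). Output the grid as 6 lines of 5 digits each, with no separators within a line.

Answer: 99999
99999
55699
33445
33333
22222

Derivation:
(row=0, col=0): c = -1.0900 + 0.0900i → escape time 9
(row=0, col=1): c = -0.9250 + 0.0900i → escape time 9
(row=0, col=2): c = -0.7600 + 0.0900i → escape time 9
(row=0, col=3): c = -0.5950 + 0.0900i → escape time 9
(row=0, col=4): c = -0.4300 + 0.0900i → escape time 9
(row=1, col=0): c = -1.0900 + -0.2280i → escape time 9
(row=1, col=1): c = -0.9250 + -0.2280i → escape time 9
(row=1, col=2): c = -0.7600 + -0.2280i → escape time 9
(row=1, col=3): c = -0.5950 + -0.2280i → escape time 9
(row=1, col=4): c = -0.4300 + -0.2280i → escape time 9
(row=2, col=0): c = -1.0900 + -0.5460i → escape time 5
(row=2, col=1): c = -0.9250 + -0.5460i → escape time 5
(row=2, col=2): c = -0.7600 + -0.5460i → escape time 6
(row=2, col=3): c = -0.5950 + -0.5460i → escape time 9
(row=2, col=4): c = -0.4300 + -0.5460i → escape time 9
(row=3, col=0): c = -1.0900 + -0.8640i → escape time 3
(row=3, col=1): c = -0.9250 + -0.8640i → escape time 3
(row=3, col=2): c = -0.7600 + -0.8640i → escape time 4
(row=3, col=3): c = -0.5950 + -0.8640i → escape time 4
(row=3, col=4): c = -0.4300 + -0.8640i → escape time 5
(row=4, col=0): c = -1.0900 + -1.1820i → escape time 3
(row=4, col=1): c = -0.9250 + -1.1820i → escape time 3
(row=4, col=2): c = -0.7600 + -1.1820i → escape time 3
(row=4, col=3): c = -0.5950 + -1.1820i → escape time 3
(row=4, col=4): c = -0.4300 + -1.1820i → escape time 3
(row=5, col=0): c = -1.0900 + -1.5000i → escape time 2
(row=5, col=1): c = -0.9250 + -1.5000i → escape time 2
(row=5, col=2): c = -0.7600 + -1.5000i → escape time 2
(row=5, col=3): c = -0.5950 + -1.5000i → escape time 2
(row=5, col=4): c = -0.4300 + -1.5000i → escape time 2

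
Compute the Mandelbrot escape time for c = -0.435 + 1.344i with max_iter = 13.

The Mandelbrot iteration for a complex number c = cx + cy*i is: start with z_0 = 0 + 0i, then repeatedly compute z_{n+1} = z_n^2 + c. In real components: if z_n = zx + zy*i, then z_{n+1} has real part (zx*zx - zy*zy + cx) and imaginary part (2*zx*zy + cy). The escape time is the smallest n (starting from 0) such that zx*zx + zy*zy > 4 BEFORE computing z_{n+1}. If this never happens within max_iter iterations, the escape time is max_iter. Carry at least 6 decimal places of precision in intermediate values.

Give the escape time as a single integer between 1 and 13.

z_0 = 0 + 0i, c = -0.4350 + 1.3440i
Iter 1: z = -0.4350 + 1.3440i, |z|^2 = 1.9956
Iter 2: z = -2.0521 + 0.1747i, |z|^2 = 4.2417
Escaped at iteration 2

Answer: 2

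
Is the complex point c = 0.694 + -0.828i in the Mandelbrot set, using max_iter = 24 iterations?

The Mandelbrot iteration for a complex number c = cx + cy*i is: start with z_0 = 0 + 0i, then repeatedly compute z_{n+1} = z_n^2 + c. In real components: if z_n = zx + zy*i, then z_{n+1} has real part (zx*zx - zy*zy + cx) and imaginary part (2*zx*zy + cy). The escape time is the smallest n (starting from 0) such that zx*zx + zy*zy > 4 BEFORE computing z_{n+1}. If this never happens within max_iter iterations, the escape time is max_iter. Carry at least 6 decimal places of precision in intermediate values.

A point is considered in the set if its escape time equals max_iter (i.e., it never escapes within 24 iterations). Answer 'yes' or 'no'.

z_0 = 0 + 0i, c = 0.6940 + -0.8280i
Iter 1: z = 0.6940 + -0.8280i, |z|^2 = 1.1672
Iter 2: z = 0.4901 + -1.9773i, |z|^2 = 4.1497
Escaped at iteration 2

Answer: no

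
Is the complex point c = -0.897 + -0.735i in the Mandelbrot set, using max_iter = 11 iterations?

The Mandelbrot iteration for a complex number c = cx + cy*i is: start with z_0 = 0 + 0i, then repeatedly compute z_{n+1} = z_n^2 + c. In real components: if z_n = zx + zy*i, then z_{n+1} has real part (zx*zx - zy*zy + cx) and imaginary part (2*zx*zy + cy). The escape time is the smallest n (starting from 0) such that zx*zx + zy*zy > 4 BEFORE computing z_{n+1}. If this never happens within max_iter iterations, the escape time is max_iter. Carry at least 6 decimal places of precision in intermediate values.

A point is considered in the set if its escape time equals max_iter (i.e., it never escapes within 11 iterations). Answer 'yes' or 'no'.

Answer: no

Derivation:
z_0 = 0 + 0i, c = -0.8970 + -0.7350i
Iter 1: z = -0.8970 + -0.7350i, |z|^2 = 1.3448
Iter 2: z = -0.6326 + 0.5836i, |z|^2 = 0.7408
Iter 3: z = -0.8374 + -1.4734i, |z|^2 = 2.8720
Iter 4: z = -2.3666 + 1.7325i, |z|^2 = 8.6027
Escaped at iteration 4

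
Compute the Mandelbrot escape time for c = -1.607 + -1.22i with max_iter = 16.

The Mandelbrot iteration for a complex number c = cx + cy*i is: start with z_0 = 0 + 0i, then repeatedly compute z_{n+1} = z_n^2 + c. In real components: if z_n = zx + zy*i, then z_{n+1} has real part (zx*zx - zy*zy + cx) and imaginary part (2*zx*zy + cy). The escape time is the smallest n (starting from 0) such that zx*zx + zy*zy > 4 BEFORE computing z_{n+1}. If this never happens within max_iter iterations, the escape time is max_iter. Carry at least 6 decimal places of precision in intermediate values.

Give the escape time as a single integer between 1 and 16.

Answer: 1

Derivation:
z_0 = 0 + 0i, c = -1.6070 + -1.2200i
Iter 1: z = -1.6070 + -1.2200i, |z|^2 = 4.0708
Escaped at iteration 1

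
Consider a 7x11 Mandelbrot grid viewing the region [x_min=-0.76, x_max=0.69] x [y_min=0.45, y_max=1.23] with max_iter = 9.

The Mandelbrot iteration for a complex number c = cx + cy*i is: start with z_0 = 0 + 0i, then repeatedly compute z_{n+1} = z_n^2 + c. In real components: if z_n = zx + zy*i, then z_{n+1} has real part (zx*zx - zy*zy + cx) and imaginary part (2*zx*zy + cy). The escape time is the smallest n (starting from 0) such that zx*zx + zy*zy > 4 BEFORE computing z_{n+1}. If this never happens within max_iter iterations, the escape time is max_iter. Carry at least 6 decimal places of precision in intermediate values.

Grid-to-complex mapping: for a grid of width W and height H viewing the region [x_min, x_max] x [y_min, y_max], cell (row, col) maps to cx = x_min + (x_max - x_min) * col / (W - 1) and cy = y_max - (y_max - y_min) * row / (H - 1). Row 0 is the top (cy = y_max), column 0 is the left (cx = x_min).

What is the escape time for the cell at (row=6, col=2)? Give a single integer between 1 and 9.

Answer: 9

Derivation:
z_0 = 0 + 0i, c = -0.2767 + 0.7620i
Iter 1: z = -0.2767 + 0.7620i, |z|^2 = 0.6572
Iter 2: z = -0.7808 + 0.3404i, |z|^2 = 0.7254
Iter 3: z = 0.2171 + 0.2305i, |z|^2 = 0.1003
Iter 4: z = -0.2827 + 0.8621i, |z|^2 = 0.8231
Iter 5: z = -0.9399 + 0.2746i, |z|^2 = 0.9589
Iter 6: z = 0.5314 + 0.2458i, |z|^2 = 0.3428
Iter 7: z = -0.0547 + 1.0232i, |z|^2 = 1.0499
Iter 8: z = -1.3206 + 0.6502i, |z|^2 = 2.1667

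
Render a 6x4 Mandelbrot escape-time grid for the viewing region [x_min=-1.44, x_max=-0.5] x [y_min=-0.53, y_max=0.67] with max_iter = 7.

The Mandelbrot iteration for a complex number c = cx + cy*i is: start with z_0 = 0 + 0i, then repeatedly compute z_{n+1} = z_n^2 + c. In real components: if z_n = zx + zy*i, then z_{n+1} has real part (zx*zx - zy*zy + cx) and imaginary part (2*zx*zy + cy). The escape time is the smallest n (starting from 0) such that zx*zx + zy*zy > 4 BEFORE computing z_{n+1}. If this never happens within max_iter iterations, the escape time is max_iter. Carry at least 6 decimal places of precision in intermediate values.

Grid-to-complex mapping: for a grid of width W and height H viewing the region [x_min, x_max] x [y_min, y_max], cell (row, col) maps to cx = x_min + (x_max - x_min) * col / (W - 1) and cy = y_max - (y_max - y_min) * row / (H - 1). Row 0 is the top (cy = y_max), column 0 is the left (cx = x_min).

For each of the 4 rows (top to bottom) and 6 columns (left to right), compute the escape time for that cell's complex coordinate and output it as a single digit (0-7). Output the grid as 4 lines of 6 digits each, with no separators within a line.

Answer: 334467
577777
777777
345577

Derivation:
(row=0, col=0): c = -1.4400 + 0.6700i → escape time 3
(row=0, col=1): c = -1.2520 + 0.6700i → escape time 3
(row=0, col=2): c = -1.0640 + 0.6700i → escape time 4
(row=0, col=3): c = -0.8760 + 0.6700i → escape time 4
(row=0, col=4): c = -0.6880 + 0.6700i → escape time 6
(row=0, col=5): c = -0.5000 + 0.6700i → escape time 7
(row=1, col=0): c = -1.4400 + 0.2700i → escape time 5
(row=1, col=1): c = -1.2520 + 0.2700i → escape time 7
(row=1, col=2): c = -1.0640 + 0.2700i → escape time 7
(row=1, col=3): c = -0.8760 + 0.2700i → escape time 7
(row=1, col=4): c = -0.6880 + 0.2700i → escape time 7
(row=1, col=5): c = -0.5000 + 0.2700i → escape time 7
(row=2, col=0): c = -1.4400 + -0.1300i → escape time 7
(row=2, col=1): c = -1.2520 + -0.1300i → escape time 7
(row=2, col=2): c = -1.0640 + -0.1300i → escape time 7
(row=2, col=3): c = -0.8760 + -0.1300i → escape time 7
(row=2, col=4): c = -0.6880 + -0.1300i → escape time 7
(row=2, col=5): c = -0.5000 + -0.1300i → escape time 7
(row=3, col=0): c = -1.4400 + -0.5300i → escape time 3
(row=3, col=1): c = -1.2520 + -0.5300i → escape time 4
(row=3, col=2): c = -1.0640 + -0.5300i → escape time 5
(row=3, col=3): c = -0.8760 + -0.5300i → escape time 5
(row=3, col=4): c = -0.6880 + -0.5300i → escape time 7
(row=3, col=5): c = -0.5000 + -0.5300i → escape time 7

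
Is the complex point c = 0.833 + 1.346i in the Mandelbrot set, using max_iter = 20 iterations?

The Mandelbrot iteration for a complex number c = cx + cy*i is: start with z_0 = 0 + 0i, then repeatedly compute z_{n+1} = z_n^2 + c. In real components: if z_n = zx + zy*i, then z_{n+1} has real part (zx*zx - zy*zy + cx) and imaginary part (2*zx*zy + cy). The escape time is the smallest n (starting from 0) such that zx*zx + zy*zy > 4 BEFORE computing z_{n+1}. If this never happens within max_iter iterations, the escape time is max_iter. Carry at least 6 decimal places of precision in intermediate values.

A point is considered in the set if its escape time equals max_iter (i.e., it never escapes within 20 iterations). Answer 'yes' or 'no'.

z_0 = 0 + 0i, c = 0.8330 + 1.3460i
Iter 1: z = 0.8330 + 1.3460i, |z|^2 = 2.5056
Iter 2: z = -0.2848 + 3.5884i, |z|^2 = 12.9580
Escaped at iteration 2

Answer: no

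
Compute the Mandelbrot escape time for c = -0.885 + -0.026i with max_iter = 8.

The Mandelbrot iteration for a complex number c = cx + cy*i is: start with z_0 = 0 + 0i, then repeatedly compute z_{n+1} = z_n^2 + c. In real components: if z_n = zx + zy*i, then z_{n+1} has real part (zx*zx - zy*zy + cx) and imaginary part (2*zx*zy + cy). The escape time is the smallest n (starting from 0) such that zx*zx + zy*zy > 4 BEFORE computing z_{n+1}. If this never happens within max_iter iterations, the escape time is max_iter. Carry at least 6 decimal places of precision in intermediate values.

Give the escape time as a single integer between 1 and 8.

Answer: 8

Derivation:
z_0 = 0 + 0i, c = -0.8850 + -0.0260i
Iter 1: z = -0.8850 + -0.0260i, |z|^2 = 0.7839
Iter 2: z = -0.1025 + 0.0200i, |z|^2 = 0.0109
Iter 3: z = -0.8749 + -0.0301i, |z|^2 = 0.7664
Iter 4: z = -0.1204 + 0.0267i, |z|^2 = 0.0152
Iter 5: z = -0.8712 + -0.0324i, |z|^2 = 0.7600
Iter 6: z = -0.1271 + 0.0305i, |z|^2 = 0.0171
Iter 7: z = -0.8698 + -0.0337i, |z|^2 = 0.7577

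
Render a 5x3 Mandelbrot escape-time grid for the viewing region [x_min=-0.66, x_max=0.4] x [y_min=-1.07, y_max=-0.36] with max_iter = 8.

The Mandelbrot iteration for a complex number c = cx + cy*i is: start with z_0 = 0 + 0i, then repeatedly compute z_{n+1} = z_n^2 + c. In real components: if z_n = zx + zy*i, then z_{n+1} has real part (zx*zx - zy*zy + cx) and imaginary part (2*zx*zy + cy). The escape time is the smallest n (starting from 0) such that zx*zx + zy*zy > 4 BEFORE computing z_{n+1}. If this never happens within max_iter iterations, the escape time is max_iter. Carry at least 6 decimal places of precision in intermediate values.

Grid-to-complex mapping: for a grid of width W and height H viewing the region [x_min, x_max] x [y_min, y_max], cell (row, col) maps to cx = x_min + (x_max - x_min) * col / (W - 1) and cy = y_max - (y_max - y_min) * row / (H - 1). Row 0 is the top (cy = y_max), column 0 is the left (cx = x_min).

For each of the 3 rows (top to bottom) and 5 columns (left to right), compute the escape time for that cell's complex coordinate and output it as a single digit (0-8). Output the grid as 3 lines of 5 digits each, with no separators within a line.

(row=0, col=0): c = -0.6600 + -0.3600i → escape time 8
(row=0, col=1): c = -0.3950 + -0.3600i → escape time 8
(row=0, col=2): c = -0.1300 + -0.3600i → escape time 8
(row=0, col=3): c = 0.1350 + -0.3600i → escape time 8
(row=0, col=4): c = 0.4000 + -0.3600i → escape time 8
(row=1, col=0): c = -0.6600 + -0.7150i → escape time 5
(row=1, col=1): c = -0.3950 + -0.7150i → escape time 7
(row=1, col=2): c = -0.1300 + -0.7150i → escape time 8
(row=1, col=3): c = 0.1350 + -0.7150i → escape time 7
(row=1, col=4): c = 0.4000 + -0.7150i → escape time 5
(row=2, col=0): c = -0.6600 + -1.0700i → escape time 3
(row=2, col=1): c = -0.3950 + -1.0700i → escape time 4
(row=2, col=2): c = -0.1300 + -1.0700i → escape time 7
(row=2, col=3): c = 0.1350 + -1.0700i → escape time 4
(row=2, col=4): c = 0.4000 + -1.0700i → escape time 2

Answer: 88888
57875
34742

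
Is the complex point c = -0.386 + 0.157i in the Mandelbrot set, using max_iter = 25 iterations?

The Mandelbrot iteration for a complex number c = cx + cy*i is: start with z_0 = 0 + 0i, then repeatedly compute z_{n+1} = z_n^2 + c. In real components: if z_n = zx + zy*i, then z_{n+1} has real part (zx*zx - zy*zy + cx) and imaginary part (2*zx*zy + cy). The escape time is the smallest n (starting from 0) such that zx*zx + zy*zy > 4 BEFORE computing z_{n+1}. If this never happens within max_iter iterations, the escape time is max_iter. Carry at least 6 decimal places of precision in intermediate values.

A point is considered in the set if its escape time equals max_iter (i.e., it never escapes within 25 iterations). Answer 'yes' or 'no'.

z_0 = 0 + 0i, c = -0.3860 + 0.1570i
Iter 1: z = -0.3860 + 0.1570i, |z|^2 = 0.1736
Iter 2: z = -0.2617 + 0.0358i, |z|^2 = 0.0697
Iter 3: z = -0.3188 + 0.1383i, |z|^2 = 0.1208
Iter 4: z = -0.3035 + 0.0688i, |z|^2 = 0.0968
Iter 5: z = -0.2986 + 0.1152i, |z|^2 = 0.1025
Iter 6: z = -0.3101 + 0.0882i, |z|^2 = 0.1039
Iter 7: z = -0.2976 + 0.1023i, |z|^2 = 0.0990
Iter 8: z = -0.3079 + 0.0961i, |z|^2 = 0.1040
Iter 9: z = -0.3004 + 0.0978i, |z|^2 = 0.0998
Iter 10: z = -0.3053 + 0.0982i, |z|^2 = 0.1029
Iter 11: z = -0.3024 + 0.0970i, |z|^2 = 0.1009
Iter 12: z = -0.3039 + 0.0983i, |z|^2 = 0.1020
Iter 13: z = -0.3033 + 0.0972i, |z|^2 = 0.1014
Iter 14: z = -0.3035 + 0.0980i, |z|^2 = 0.1017
Iter 15: z = -0.3035 + 0.0975i, |z|^2 = 0.1016
Iter 16: z = -0.3034 + 0.0978i, |z|^2 = 0.1016
Iter 17: z = -0.3035 + 0.0977i, |z|^2 = 0.1017
Iter 18: z = -0.3034 + 0.0977i, |z|^2 = 0.1016
Iter 19: z = -0.3035 + 0.0977i, |z|^2 = 0.1017
Iter 20: z = -0.3034 + 0.0977i, |z|^2 = 0.1016
Iter 21: z = -0.3035 + 0.0977i, |z|^2 = 0.1016
Iter 22: z = -0.3035 + 0.0977i, |z|^2 = 0.1016
Iter 23: z = -0.3035 + 0.0977i, |z|^2 = 0.1016
Iter 24: z = -0.3035 + 0.0977i, |z|^2 = 0.1016
Did not escape in 25 iterations → in set

Answer: yes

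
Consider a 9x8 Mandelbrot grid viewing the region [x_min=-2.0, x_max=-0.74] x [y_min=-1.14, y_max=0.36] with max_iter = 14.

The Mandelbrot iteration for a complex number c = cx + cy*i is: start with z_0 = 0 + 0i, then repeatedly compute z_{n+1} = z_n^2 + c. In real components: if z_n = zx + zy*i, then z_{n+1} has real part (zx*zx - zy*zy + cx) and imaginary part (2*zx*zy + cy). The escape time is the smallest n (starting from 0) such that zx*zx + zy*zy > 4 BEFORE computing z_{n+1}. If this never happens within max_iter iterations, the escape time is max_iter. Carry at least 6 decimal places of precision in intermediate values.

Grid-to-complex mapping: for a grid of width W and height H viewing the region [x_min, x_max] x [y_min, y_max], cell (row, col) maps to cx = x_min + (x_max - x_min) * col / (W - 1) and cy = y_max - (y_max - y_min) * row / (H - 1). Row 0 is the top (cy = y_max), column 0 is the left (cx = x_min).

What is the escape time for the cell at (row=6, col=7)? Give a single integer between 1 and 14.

z_0 = 0 + 0i, c = -0.8975 + -0.9257i
Iter 1: z = -0.8975 + -0.9257i, |z|^2 = 1.6625
Iter 2: z = -0.9489 + 0.7359i, |z|^2 = 1.4421
Iter 3: z = -0.5386 + -2.3224i, |z|^2 = 5.6839
Escaped at iteration 3

Answer: 3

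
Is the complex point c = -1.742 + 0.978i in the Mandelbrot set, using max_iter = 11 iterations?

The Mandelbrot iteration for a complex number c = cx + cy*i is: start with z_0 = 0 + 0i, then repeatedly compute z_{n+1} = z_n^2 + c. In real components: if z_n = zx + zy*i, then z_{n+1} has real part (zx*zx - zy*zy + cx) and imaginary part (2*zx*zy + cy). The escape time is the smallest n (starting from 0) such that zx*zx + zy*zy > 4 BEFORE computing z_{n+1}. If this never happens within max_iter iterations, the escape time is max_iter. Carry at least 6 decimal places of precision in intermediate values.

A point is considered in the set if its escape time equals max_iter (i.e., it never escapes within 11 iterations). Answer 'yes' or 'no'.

Answer: no

Derivation:
z_0 = 0 + 0i, c = -1.7420 + 0.9780i
Iter 1: z = -1.7420 + 0.9780i, |z|^2 = 3.9910
Iter 2: z = 0.3361 + -2.4294i, |z|^2 = 6.0147
Escaped at iteration 2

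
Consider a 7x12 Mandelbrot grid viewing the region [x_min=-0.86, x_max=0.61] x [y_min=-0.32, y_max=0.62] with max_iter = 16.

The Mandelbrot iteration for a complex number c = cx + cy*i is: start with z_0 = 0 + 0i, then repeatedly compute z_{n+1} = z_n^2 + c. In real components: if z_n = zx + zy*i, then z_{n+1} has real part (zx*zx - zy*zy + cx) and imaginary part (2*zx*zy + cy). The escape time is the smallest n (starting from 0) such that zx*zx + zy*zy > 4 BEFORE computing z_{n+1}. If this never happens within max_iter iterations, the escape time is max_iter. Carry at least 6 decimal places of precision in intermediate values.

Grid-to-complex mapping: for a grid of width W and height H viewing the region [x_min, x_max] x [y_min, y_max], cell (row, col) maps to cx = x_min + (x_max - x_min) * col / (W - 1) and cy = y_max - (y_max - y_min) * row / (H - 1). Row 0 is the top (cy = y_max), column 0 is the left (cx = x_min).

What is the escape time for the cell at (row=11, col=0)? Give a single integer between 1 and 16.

Answer: 9

Derivation:
z_0 = 0 + 0i, c = -0.8600 + -0.3200i
Iter 1: z = -0.8600 + -0.3200i, |z|^2 = 0.8420
Iter 2: z = -0.2228 + 0.2304i, |z|^2 = 0.1027
Iter 3: z = -0.8634 + -0.4227i, |z|^2 = 0.9242
Iter 4: z = -0.2931 + 0.4099i, |z|^2 = 0.2539
Iter 5: z = -0.9421 + -0.5603i, |z|^2 = 1.2015
Iter 6: z = -0.2864 + 0.7357i, |z|^2 = 0.6233
Iter 7: z = -1.3193 + -0.7414i, |z|^2 = 2.2900
Iter 8: z = 0.3308 + 1.6361i, |z|^2 = 2.7862
Iter 9: z = -3.4274 + 0.7624i, |z|^2 = 12.3282
Escaped at iteration 9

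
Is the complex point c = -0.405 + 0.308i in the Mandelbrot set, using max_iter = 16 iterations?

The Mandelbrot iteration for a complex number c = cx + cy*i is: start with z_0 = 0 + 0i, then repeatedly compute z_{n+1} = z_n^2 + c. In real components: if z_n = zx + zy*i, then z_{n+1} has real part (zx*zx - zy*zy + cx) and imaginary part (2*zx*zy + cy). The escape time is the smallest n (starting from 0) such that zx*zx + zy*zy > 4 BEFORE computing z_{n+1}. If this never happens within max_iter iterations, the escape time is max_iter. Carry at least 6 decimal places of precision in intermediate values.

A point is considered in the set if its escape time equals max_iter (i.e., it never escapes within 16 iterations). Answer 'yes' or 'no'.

z_0 = 0 + 0i, c = -0.4050 + 0.3080i
Iter 1: z = -0.4050 + 0.3080i, |z|^2 = 0.2589
Iter 2: z = -0.3358 + 0.0585i, |z|^2 = 0.1162
Iter 3: z = -0.2956 + 0.2687i, |z|^2 = 0.1596
Iter 4: z = -0.3898 + 0.1491i, |z|^2 = 0.1742
Iter 5: z = -0.2753 + 0.1917i, |z|^2 = 0.1126
Iter 6: z = -0.3660 + 0.2024i, |z|^2 = 0.1749
Iter 7: z = -0.3120 + 0.1598i, |z|^2 = 0.1229
Iter 8: z = -0.3332 + 0.2083i, |z|^2 = 0.1544
Iter 9: z = -0.3374 + 0.1692i, |z|^2 = 0.1425
Iter 10: z = -0.3198 + 0.1938i, |z|^2 = 0.1399
Iter 11: z = -0.3403 + 0.1840i, |z|^2 = 0.1497
Iter 12: z = -0.3231 + 0.1828i, |z|^2 = 0.1378
Iter 13: z = -0.3340 + 0.1899i, |z|^2 = 0.1476
Iter 14: z = -0.3295 + 0.1811i, |z|^2 = 0.1414
Iter 15: z = -0.3292 + 0.1886i, |z|^2 = 0.1440
Did not escape in 16 iterations → in set

Answer: yes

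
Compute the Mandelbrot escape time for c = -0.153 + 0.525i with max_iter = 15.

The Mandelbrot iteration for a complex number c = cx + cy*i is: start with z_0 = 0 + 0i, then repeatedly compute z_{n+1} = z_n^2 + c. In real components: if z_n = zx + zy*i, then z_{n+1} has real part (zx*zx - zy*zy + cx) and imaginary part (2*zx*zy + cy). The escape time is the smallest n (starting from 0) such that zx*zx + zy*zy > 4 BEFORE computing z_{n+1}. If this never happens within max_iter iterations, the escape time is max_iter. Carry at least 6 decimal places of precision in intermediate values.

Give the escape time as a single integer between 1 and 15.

z_0 = 0 + 0i, c = -0.1530 + 0.5250i
Iter 1: z = -0.1530 + 0.5250i, |z|^2 = 0.2990
Iter 2: z = -0.4052 + 0.3644i, |z|^2 = 0.2970
Iter 3: z = -0.1216 + 0.2297i, |z|^2 = 0.0675
Iter 4: z = -0.1910 + 0.4692i, |z|^2 = 0.2566
Iter 5: z = -0.3366 + 0.3458i, |z|^2 = 0.2329
Iter 6: z = -0.1593 + 0.2922i, |z|^2 = 0.1107
Iter 7: z = -0.2130 + 0.4319i, |z|^2 = 0.2319
Iter 8: z = -0.2942 + 0.3410i, |z|^2 = 0.2028
Iter 9: z = -0.1827 + 0.3244i, |z|^2 = 0.1386
Iter 10: z = -0.2248 + 0.4065i, |z|^2 = 0.2158
Iter 11: z = -0.2677 + 0.3422i, |z|^2 = 0.1888
Iter 12: z = -0.1985 + 0.3418i, |z|^2 = 0.1562
Iter 13: z = -0.2304 + 0.3893i, |z|^2 = 0.2047
Iter 14: z = -0.2515 + 0.3456i, |z|^2 = 0.1827

Answer: 15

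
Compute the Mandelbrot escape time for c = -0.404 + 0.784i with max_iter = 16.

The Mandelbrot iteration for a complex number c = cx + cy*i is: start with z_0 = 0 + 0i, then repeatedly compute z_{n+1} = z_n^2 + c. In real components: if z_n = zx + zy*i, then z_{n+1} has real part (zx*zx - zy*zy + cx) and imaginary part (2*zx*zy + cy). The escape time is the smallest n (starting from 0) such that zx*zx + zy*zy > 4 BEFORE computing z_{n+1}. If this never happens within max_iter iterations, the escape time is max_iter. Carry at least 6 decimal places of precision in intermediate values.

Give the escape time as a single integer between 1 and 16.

z_0 = 0 + 0i, c = -0.4040 + 0.7840i
Iter 1: z = -0.4040 + 0.7840i, |z|^2 = 0.7779
Iter 2: z = -0.8554 + 0.1505i, |z|^2 = 0.7544
Iter 3: z = 0.3051 + 0.5265i, |z|^2 = 0.3703
Iter 4: z = -0.5881 + 1.1053i, |z|^2 = 1.5674
Iter 5: z = -1.2798 + -0.5159i, |z|^2 = 1.9041
Iter 6: z = 0.9677 + 2.1046i, |z|^2 = 5.3658
Escaped at iteration 6

Answer: 6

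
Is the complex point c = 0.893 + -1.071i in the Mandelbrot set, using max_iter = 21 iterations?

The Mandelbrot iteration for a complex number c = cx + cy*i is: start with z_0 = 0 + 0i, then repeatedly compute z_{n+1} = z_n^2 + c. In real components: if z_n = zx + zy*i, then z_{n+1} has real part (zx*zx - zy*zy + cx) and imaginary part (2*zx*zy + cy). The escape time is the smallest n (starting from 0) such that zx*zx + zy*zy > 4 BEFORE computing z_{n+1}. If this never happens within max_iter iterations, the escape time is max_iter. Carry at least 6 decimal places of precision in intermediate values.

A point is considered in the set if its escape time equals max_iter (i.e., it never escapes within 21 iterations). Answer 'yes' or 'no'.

z_0 = 0 + 0i, c = 0.8930 + -1.0710i
Iter 1: z = 0.8930 + -1.0710i, |z|^2 = 1.9445
Iter 2: z = 0.5434 + -2.9838i, |z|^2 = 9.1984
Escaped at iteration 2

Answer: no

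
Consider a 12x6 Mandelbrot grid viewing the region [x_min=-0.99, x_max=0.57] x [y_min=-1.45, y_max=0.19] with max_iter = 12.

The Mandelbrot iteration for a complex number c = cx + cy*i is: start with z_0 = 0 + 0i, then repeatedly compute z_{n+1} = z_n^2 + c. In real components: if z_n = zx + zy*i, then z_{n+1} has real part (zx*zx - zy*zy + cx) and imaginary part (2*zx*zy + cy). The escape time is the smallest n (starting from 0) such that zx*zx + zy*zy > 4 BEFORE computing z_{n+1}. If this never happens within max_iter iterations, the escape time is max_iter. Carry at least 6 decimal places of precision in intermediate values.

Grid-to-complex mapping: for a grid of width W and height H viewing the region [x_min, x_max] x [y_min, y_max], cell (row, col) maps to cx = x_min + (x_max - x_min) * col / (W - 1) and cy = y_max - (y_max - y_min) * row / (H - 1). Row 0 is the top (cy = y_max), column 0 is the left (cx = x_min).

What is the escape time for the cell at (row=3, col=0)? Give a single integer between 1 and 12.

Answer: 3

Derivation:
z_0 = 0 + 0i, c = -0.9900 + -0.7940i
Iter 1: z = -0.9900 + -0.7940i, |z|^2 = 1.6105
Iter 2: z = -0.6403 + 0.7781i, |z|^2 = 1.0155
Iter 3: z = -1.1854 + -1.7905i, |z|^2 = 4.6112
Escaped at iteration 3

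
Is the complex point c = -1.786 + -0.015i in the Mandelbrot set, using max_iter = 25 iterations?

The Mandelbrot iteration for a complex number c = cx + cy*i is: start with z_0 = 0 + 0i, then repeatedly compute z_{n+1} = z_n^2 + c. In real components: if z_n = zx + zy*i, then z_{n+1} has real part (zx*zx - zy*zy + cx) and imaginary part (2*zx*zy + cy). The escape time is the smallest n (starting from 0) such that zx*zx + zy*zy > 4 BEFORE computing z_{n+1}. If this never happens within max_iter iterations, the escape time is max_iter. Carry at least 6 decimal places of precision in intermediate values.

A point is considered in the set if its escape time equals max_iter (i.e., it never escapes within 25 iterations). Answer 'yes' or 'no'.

Answer: no

Derivation:
z_0 = 0 + 0i, c = -1.7860 + -0.0150i
Iter 1: z = -1.7860 + -0.0150i, |z|^2 = 3.1900
Iter 2: z = 1.4036 + 0.0386i, |z|^2 = 1.9715
Iter 3: z = 0.1825 + 0.0933i, |z|^2 = 0.0420
Iter 4: z = -1.7614 + 0.0191i, |z|^2 = 3.1029
Iter 5: z = 1.3161 + -0.0821i, |z|^2 = 1.7390
Iter 6: z = -0.0605 + -0.2312i, |z|^2 = 0.0571
Iter 7: z = -1.8358 + 0.0130i, |z|^2 = 3.3703
Iter 8: z = 1.5840 + -0.0627i, |z|^2 = 2.5129
Iter 9: z = 0.7190 + -0.2137i, |z|^2 = 0.5627
Iter 10: z = -1.3147 + -0.3223i, |z|^2 = 1.8322
Iter 11: z = -0.1615 + 0.8324i, |z|^2 = 0.7190
Iter 12: z = -2.4529 + -0.2839i, |z|^2 = 6.0971
Escaped at iteration 12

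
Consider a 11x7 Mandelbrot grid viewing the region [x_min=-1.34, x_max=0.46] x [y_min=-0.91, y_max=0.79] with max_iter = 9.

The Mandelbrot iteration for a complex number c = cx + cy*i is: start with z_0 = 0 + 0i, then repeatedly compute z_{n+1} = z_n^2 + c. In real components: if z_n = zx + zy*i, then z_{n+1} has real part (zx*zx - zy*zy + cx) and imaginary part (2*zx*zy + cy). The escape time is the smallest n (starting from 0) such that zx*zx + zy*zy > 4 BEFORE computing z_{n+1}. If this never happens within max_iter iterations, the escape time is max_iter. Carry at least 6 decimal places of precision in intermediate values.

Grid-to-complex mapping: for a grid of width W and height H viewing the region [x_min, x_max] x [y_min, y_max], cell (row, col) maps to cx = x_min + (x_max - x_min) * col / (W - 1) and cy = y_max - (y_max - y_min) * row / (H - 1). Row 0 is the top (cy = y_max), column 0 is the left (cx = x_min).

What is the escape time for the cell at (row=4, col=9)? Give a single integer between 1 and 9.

Answer: 9

Derivation:
z_0 = 0 + 0i, c = 0.2800 + -0.3433i
Iter 1: z = 0.2800 + -0.3433i, |z|^2 = 0.1963
Iter 2: z = 0.2405 + -0.5356i, |z|^2 = 0.3447
Iter 3: z = 0.0510 + -0.6010i, |z|^2 = 0.3638
Iter 4: z = -0.0786 + -0.4046i, |z|^2 = 0.1699
Iter 5: z = 0.1225 + -0.2797i, |z|^2 = 0.0933
Iter 6: z = 0.2167 + -0.4118i, |z|^2 = 0.2166
Iter 7: z = 0.1574 + -0.5219i, |z|^2 = 0.2971
Iter 8: z = 0.0324 + -0.5076i, |z|^2 = 0.2587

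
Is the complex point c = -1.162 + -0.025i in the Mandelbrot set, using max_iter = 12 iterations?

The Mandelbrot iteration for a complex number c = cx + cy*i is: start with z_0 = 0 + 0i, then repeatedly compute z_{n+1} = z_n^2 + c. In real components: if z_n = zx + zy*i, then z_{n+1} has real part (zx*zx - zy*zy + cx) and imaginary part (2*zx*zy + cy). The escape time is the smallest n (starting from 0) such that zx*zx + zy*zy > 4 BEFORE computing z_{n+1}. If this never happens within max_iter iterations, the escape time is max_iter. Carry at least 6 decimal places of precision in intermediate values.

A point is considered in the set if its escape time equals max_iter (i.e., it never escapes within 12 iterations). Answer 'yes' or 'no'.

z_0 = 0 + 0i, c = -1.1620 + -0.0250i
Iter 1: z = -1.1620 + -0.0250i, |z|^2 = 1.3509
Iter 2: z = 0.1876 + 0.0331i, |z|^2 = 0.0363
Iter 3: z = -1.1279 + -0.0126i, |z|^2 = 1.2723
Iter 4: z = 0.1100 + 0.0034i, |z|^2 = 0.0121
Iter 5: z = -1.1499 + -0.0243i, |z|^2 = 1.3229
Iter 6: z = 0.1597 + 0.0308i, |z|^2 = 0.0265
Iter 7: z = -1.1374 + -0.0152i, |z|^2 = 1.2940
Iter 8: z = 0.1315 + 0.0095i, |z|^2 = 0.0174
Iter 9: z = -1.1448 + -0.0225i, |z|^2 = 1.3110
Iter 10: z = 0.1480 + 0.0265i, |z|^2 = 0.0226
Iter 11: z = -1.1408 + -0.0171i, |z|^2 = 1.3017
Did not escape in 12 iterations → in set

Answer: yes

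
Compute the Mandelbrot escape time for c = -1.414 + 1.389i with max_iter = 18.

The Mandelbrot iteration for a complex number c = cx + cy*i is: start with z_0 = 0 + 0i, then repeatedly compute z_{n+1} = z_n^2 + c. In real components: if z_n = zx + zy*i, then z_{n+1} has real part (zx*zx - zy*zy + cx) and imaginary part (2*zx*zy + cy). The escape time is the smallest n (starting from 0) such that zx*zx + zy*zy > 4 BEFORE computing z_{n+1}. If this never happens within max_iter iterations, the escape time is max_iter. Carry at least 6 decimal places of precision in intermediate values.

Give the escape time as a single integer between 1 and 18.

z_0 = 0 + 0i, c = -1.4140 + 1.3890i
Iter 1: z = -1.4140 + 1.3890i, |z|^2 = 3.9287
Iter 2: z = -1.3439 + -2.5391i, |z|^2 = 8.2531
Escaped at iteration 2

Answer: 2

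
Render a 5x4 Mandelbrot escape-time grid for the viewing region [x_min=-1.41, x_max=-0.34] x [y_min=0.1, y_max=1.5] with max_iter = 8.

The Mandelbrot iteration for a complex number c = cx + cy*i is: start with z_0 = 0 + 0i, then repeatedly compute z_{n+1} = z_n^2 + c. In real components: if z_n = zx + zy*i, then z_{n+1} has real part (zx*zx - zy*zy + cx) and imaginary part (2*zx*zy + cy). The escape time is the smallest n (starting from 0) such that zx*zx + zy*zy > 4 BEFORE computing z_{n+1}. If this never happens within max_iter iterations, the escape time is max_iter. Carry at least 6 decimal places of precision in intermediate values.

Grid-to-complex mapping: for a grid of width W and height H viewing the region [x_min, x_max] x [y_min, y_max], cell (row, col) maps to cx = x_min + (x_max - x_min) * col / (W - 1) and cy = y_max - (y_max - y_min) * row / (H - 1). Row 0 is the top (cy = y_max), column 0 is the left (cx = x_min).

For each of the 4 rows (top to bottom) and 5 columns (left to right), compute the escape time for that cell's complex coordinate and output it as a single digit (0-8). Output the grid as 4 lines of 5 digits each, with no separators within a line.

Answer: 12222
33345
34588
88888

Derivation:
(row=0, col=0): c = -1.4100 + 1.5000i → escape time 1
(row=0, col=1): c = -1.1425 + 1.5000i → escape time 2
(row=0, col=2): c = -0.8750 + 1.5000i → escape time 2
(row=0, col=3): c = -0.6075 + 1.5000i → escape time 2
(row=0, col=4): c = -0.3400 + 1.5000i → escape time 2
(row=1, col=0): c = -1.4100 + 1.0333i → escape time 3
(row=1, col=1): c = -1.1425 + 1.0333i → escape time 3
(row=1, col=2): c = -0.8750 + 1.0333i → escape time 3
(row=1, col=3): c = -0.6075 + 1.0333i → escape time 4
(row=1, col=4): c = -0.3400 + 1.0333i → escape time 5
(row=2, col=0): c = -1.4100 + 0.5667i → escape time 3
(row=2, col=1): c = -1.1425 + 0.5667i → escape time 4
(row=2, col=2): c = -0.8750 + 0.5667i → escape time 5
(row=2, col=3): c = -0.6075 + 0.5667i → escape time 8
(row=2, col=4): c = -0.3400 + 0.5667i → escape time 8
(row=3, col=0): c = -1.4100 + 0.1000i → escape time 8
(row=3, col=1): c = -1.1425 + 0.1000i → escape time 8
(row=3, col=2): c = -0.8750 + 0.1000i → escape time 8
(row=3, col=3): c = -0.6075 + 0.1000i → escape time 8
(row=3, col=4): c = -0.3400 + 0.1000i → escape time 8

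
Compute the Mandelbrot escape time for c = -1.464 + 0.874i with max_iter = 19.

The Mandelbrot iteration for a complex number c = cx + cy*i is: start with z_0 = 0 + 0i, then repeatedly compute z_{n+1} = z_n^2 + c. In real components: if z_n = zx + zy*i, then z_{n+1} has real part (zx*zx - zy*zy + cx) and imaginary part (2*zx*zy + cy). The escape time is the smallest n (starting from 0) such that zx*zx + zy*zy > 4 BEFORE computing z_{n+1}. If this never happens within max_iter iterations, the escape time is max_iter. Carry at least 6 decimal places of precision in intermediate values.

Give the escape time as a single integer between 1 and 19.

Answer: 3

Derivation:
z_0 = 0 + 0i, c = -1.4640 + 0.8740i
Iter 1: z = -1.4640 + 0.8740i, |z|^2 = 2.9072
Iter 2: z = -0.0846 + -1.6851i, |z|^2 = 2.8466
Iter 3: z = -4.2963 + 1.1590i, |z|^2 = 19.8017
Escaped at iteration 3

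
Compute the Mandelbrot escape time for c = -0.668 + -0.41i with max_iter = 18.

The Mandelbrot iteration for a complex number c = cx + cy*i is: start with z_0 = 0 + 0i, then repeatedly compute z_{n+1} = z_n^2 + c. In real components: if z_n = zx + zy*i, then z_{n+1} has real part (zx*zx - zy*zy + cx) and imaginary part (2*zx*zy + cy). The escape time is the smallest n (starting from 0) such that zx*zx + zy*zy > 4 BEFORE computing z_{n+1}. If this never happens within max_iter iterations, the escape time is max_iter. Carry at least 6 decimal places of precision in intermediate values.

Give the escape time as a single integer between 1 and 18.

Answer: 15

Derivation:
z_0 = 0 + 0i, c = -0.6680 + -0.4100i
Iter 1: z = -0.6680 + -0.4100i, |z|^2 = 0.6143
Iter 2: z = -0.3899 + 0.1378i, |z|^2 = 0.1710
Iter 3: z = -0.5350 + -0.5174i, |z|^2 = 0.5539
Iter 4: z = -0.6495 + 0.1436i, |z|^2 = 0.4425
Iter 5: z = -0.2667 + -0.5966i, |z|^2 = 0.4270
Iter 6: z = -0.9527 + -0.0917i, |z|^2 = 0.9161
Iter 7: z = 0.2313 + -0.2352i, |z|^2 = 0.1088
Iter 8: z = -0.6698 + -0.5188i, |z|^2 = 0.7178
Iter 9: z = -0.4885 + 0.2850i, |z|^2 = 0.3198
Iter 10: z = -0.5106 + -0.6884i, |z|^2 = 0.7346
Iter 11: z = -0.8812 + 0.2930i, |z|^2 = 0.8624
Iter 12: z = 0.0227 + -0.9264i, |z|^2 = 0.8588
Iter 13: z = -1.5258 + -0.4520i, |z|^2 = 2.5322
Iter 14: z = 1.4557 + 0.9692i, |z|^2 = 3.0583
Iter 15: z = 0.5116 + 2.4116i, |z|^2 = 6.0777
Escaped at iteration 15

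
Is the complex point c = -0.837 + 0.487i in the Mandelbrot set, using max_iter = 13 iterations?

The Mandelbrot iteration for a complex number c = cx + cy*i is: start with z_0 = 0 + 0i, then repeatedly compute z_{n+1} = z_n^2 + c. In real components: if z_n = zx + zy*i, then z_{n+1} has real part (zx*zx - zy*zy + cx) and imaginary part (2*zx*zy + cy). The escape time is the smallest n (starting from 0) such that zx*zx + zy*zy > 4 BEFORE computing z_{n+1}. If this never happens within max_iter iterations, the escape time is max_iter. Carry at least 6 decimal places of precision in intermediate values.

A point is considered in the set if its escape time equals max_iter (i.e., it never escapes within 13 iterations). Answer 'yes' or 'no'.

z_0 = 0 + 0i, c = -0.8370 + 0.4870i
Iter 1: z = -0.8370 + 0.4870i, |z|^2 = 0.9377
Iter 2: z = -0.3736 + -0.3282i, |z|^2 = 0.2473
Iter 3: z = -0.8052 + 0.7323i, |z|^2 = 1.1845
Iter 4: z = -0.7249 + -0.6922i, |z|^2 = 1.0046
Iter 5: z = -0.7906 + 1.4905i, |z|^2 = 2.8468
Iter 6: z = -2.4337 + -1.8699i, |z|^2 = 9.4190
Escaped at iteration 6

Answer: no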